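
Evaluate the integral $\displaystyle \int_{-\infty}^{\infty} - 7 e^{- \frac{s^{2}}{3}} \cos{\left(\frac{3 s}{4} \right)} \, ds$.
$- \frac{7 \sqrt{3} \sqrt{\pi}}{e^{\frac{27}{64}}}$

Treat the cosine frequency as a parameter and define $I(b) = \int_{-\infty}^{\infty} - 7 e^{- \frac{s^{2}}{3}} \cos{\left(b s \right)} \, ds$.

Differentiating under the integral sign,
$$I'(b) = \int_{-\infty}^{\infty} 7 s e^{- \frac{s^{2}}{3}} \sin{\left(b s \right)} \, ds.$$

Integrate $\int_{-\infty}^{\infty} s \sin(b s)\, e^{- \frac{s^{2}}{3}}\, ds$ by parts with $u = \sin(b s)$ and $dv = s\, e^{- \frac{s^{2}}{3}}\, ds$, giving $v = - \frac{3 e^{- \frac{s^{2}}{3}}}{2}$. The boundary term vanishes and
$$\int_{-\infty}^{\infty} s \sin(b s)\, e^{- \frac{s^{2}}{3}}\, ds = \frac{3 b}{2} \int_{-\infty}^{\infty} \cos(b s)\, e^{- \frac{s^{2}}{3}}\, ds,$$
so $I'(b) = - \frac{3 b}{2}\, I(b)$.

This is a separable first-order ODE; solving with the initial condition $I(0) = \int_{-\infty}^{\infty} - 7 e^{- \frac{s^{2}}{3}}\,ds = - 7 \sqrt{3} \sqrt{\pi}$ gives
$$I(b) = - 7 \sqrt{3} \sqrt{\pi} e^{- \frac{3 b^{2}}{4}}.$$

Setting $b = \frac{3}{4}$:
$$I = - \frac{7 \sqrt{3} \sqrt{\pi}}{e^{\frac{27}{64}}}.$$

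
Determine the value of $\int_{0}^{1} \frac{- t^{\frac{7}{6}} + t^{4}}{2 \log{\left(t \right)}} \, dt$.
$- \log{\left(13 \right)} + \frac{\log{\left(390 \right)}}{2}$

Replace the exponent $4$ by a parameter $a$: let $I(a) = \int_{0}^{1} \frac{- t^{\frac{7}{6}} + t^{a}}{2 \log{\left(t \right)}} \, dt$.

Since $\dfrac{\partial}{\partial a}\,t^{a} = t^{a} \ln t$, the $\ln t$ in the denominator cancels and
$$\frac{dI}{da} = \int_{0}^{1} \frac{1}{2} t^{a} \, dt = \frac{1}{2} \left[\frac{t^{a+1}}{a+1}\right]_0^1 = \frac{1}{2 \left(a + 1\right)}.$$

Integrating with respect to $a$ gives $I(a) = \log{\left(\frac{\sqrt{78} \sqrt{a + 1}}{13} \right)} + C$.

At $a = \frac{7}{6}$ the integrand is identically $0$, so $I(\frac{7}{6}) = 0$. The closed form gives $0$, hence $C = 0$.

Setting $a = 4$:
$$I = - \log{\left(13 \right)} + \frac{\log{\left(390 \right)}}{2}.$$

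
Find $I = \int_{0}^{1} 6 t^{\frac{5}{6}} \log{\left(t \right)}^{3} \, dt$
$- \frac{46656}{14641}$

Consider the simpler parametrised integral
$$J(a) = \int_{0}^{1} 6 t^{a} \, dt = \frac{6}{a + 1}.$$

Differentiating under the integral sign brings down a factor of $\ln t$:
$$\frac{dJ}{da} = \int_{0}^{1} 6 t^{a} \log{\left(t \right)} \, dt = - \frac{6}{\left(a + 1\right)^{2}}.$$

Repeating $3$ times in total — each differentiation brings down another $\ln t$ — gives
$$\frac{d^{3}J}{da^{3}} = \int_{0}^{1} 6 t^{a} \log{\left(t \right)}^{3} \, dt = - \frac{36}{\left(a + 1\right)^{4}},$$
and the integrand here is exactly the target integrand, so $I = - \frac{36}{\left(a + 1\right)^{4}}$.

Setting $a = \frac{5}{6}$:
$$I = - \frac{46656}{14641}.$$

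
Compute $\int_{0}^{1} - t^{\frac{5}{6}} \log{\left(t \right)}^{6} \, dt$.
$- \frac{201553920}{19487171}$

Begin with the known integral
$$J(a) = \int_{0}^{1} - t^{a} \, dt = - \frac{1}{a + 1}.$$

Differentiating under the integral sign brings down a factor of $\ln t$:
$$\frac{dJ}{da} = \int_{0}^{1} - t^{a} \log{\left(t \right)} \, dt = \frac{1}{\left(a + 1\right)^{2}}.$$

Repeating $6$ times in total — each differentiation brings down another $\ln t$ — gives
$$\frac{d^{6}J}{da^{6}} = \int_{0}^{1} - t^{a} \log{\left(t \right)}^{6} \, dt = - \frac{720}{\left(a + 1\right)^{7}},$$
and the integrand here is exactly the target integrand, so $I = - \frac{720}{\left(a + 1\right)^{7}}$.

Setting $a = \frac{5}{6}$:
$$I = - \frac{201553920}{19487171}.$$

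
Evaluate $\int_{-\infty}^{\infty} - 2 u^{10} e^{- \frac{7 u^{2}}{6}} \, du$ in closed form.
$- \frac{65610 \sqrt{42} \sqrt{\pi}}{16807}$

Begin with the known integral
$$J(a) = \int_{-\infty}^{\infty} - 2 e^{- a u^{2}} \, du = - \frac{2 \sqrt{\pi}}{\sqrt{a}}.$$

Differentiating under the integral sign brings down a factor of $(-u^2)$:
$$\frac{dJ}{da} = \int_{-\infty}^{\infty} 2 u^{2} e^{- a u^{2}} \, du = \frac{\sqrt{\pi}}{a^{\frac{3}{2}}}.$$

Repeating $5$ times in total — each differentiation brings down another $(-u^2)$ — gives
$$\frac{d^{5}J}{da^{5}} = \int_{-\infty}^{\infty} 2 u^{10} e^{- a u^{2}} \, du = \frac{945 \sqrt{\pi}}{16 a^{\frac{11}{2}}},$$
and the integrand here is $(-1)^{5}$ times the target integrand, so $I = (-1)^{5}\,\frac{d^{5}J}{da^{5}} = - \frac{945 \sqrt{\pi}}{16 a^{\frac{11}{2}}}$.

Setting $a = \frac{7}{6}$:
$$I = - \frac{65610 \sqrt{42} \sqrt{\pi}}{16807}.$$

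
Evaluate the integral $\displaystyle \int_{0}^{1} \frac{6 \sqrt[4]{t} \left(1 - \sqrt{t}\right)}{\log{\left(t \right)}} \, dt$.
$\log{\left(\frac{15625}{117649} \right)}$

Consider the one-parameter family: let $I(a) = \int_{0}^{1} \frac{6 \left(- t^{\frac{3}{4}} + t^{a}\right)}{\log{\left(t \right)}} \, dt$.

Since $\dfrac{\partial}{\partial a}\,t^{a} = t^{a} \ln t$, the $\ln t$ in the denominator cancels and
$$\frac{dI}{da} = \int_{0}^{1} 6 t^{a} \, dt = 6 \left[\frac{t^{a+1}}{a+1}\right]_0^1 = \frac{6}{a + 1}.$$

Integrating with respect to $a$ gives $I(a) = \log{\left(\frac{4096 \left(a + 1\right)^{6}}{117649} \right)} + C$.

At $a = \frac{3}{4}$ the integrand is identically $0$, so $I(\frac{3}{4}) = 0$. The closed form gives $0$, hence $C = 0$.

Setting $a = \frac{1}{4}$:
$$I = \log{\left(\frac{15625}{117649} \right)}.$$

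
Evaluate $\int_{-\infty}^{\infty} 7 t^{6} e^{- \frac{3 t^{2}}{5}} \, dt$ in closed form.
$\frac{4375 \sqrt{15} \sqrt{\pi}}{216}$

Consider the simpler parametrised integral
$$J(a) = \int_{-\infty}^{\infty} 7 e^{- a t^{2}} \, dt = \frac{7 \sqrt{\pi}}{\sqrt{a}}.$$

Differentiating under the integral sign brings down a factor of $(-t^2)$:
$$\frac{dJ}{da} = \int_{-\infty}^{\infty} - 7 t^{2} e^{- a t^{2}} \, dt = - \frac{7 \sqrt{\pi}}{2 a^{\frac{3}{2}}}.$$

Repeating $3$ times in total — each differentiation brings down another $(-t^2)$ — gives
$$\frac{d^{3}J}{da^{3}} = \int_{-\infty}^{\infty} - 7 t^{6} e^{- a t^{2}} \, dt = - \frac{105 \sqrt{\pi}}{8 a^{\frac{7}{2}}},$$
and the integrand here is $(-1)^{3}$ times the target integrand, so $I = (-1)^{3}\,\frac{d^{3}J}{da^{3}} = \frac{105 \sqrt{\pi}}{8 a^{\frac{7}{2}}}$.

Setting $a = \frac{3}{5}$:
$$I = \frac{4375 \sqrt{15} \sqrt{\pi}}{216}.$$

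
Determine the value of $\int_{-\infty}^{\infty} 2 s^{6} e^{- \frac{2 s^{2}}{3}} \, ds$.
$\frac{405 \sqrt{6} \sqrt{\pi}}{64}$

Begin with the known integral
$$J(a) = \int_{-\infty}^{\infty} 2 e^{- a s^{2}} \, ds = \frac{2 \sqrt{\pi}}{\sqrt{a}}.$$

Differentiating under the integral sign brings down a factor of $(-s^2)$:
$$\frac{dJ}{da} = \int_{-\infty}^{\infty} - 2 s^{2} e^{- a s^{2}} \, ds = - \frac{\sqrt{\pi}}{a^{\frac{3}{2}}}.$$

Repeating $3$ times in total — each differentiation brings down another $(-s^2)$ — gives
$$\frac{d^{3}J}{da^{3}} = \int_{-\infty}^{\infty} - 2 s^{6} e^{- a s^{2}} \, ds = - \frac{15 \sqrt{\pi}}{4 a^{\frac{7}{2}}},$$
and the integrand here is $(-1)^{3}$ times the target integrand, so $I = (-1)^{3}\,\frac{d^{3}J}{da^{3}} = \frac{15 \sqrt{\pi}}{4 a^{\frac{7}{2}}}$.

Setting $a = \frac{2}{3}$:
$$I = \frac{405 \sqrt{6} \sqrt{\pi}}{64}.$$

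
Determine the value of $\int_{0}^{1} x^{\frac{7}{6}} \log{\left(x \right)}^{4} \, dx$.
$\frac{186624}{371293}$

Start from the elementary integral
$$J(a) = \int_{0}^{1} x^{a} \, dx = \frac{1}{a + 1}.$$

Differentiating under the integral sign brings down a factor of $\ln x$:
$$\frac{dJ}{da} = \int_{0}^{1} x^{a} \log{\left(x \right)} \, dx = - \frac{1}{\left(a + 1\right)^{2}}.$$

Repeating $4$ times in total — each differentiation brings down another $\ln x$ — gives
$$\frac{d^{4}J}{da^{4}} = \int_{0}^{1} x^{a} \log{\left(x \right)}^{4} \, dx = \frac{24}{\left(a + 1\right)^{5}},$$
and the integrand here is exactly the target integrand, so $I = \frac{24}{\left(a + 1\right)^{5}}$.

Setting $a = \frac{7}{6}$:
$$I = \frac{186624}{371293}.$$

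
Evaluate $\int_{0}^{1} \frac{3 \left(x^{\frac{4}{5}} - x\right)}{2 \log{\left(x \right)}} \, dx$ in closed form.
$\log{\left(\frac{27 \sqrt{10}}{100} \right)}$

Introduce a parameter $a$ in the exponent: let $I(a) = \int_{0}^{1} \frac{3 \left(- x + x^{a}\right)}{2 \log{\left(x \right)}} \, dx$.

Since $\dfrac{\partial}{\partial a}\,x^{a} = x^{a} \ln x$, the $\ln x$ in the denominator cancels and
$$\frac{dI}{da} = \int_{0}^{1} \frac{3}{2} x^{a} \, dx = \frac{3}{2} \left[\frac{x^{a+1}}{a+1}\right]_0^1 = \frac{3}{2 \left(a + 1\right)}.$$

Integrating with respect to $a$ gives $I(a) = \frac{3 \log{\left(a + 1 \right)}}{2} - \frac{3 \log{\left(2 \right)}}{2} + C$.

At $a = 1$ the integrand is identically $0$, so $I(1) = 0$. The closed form gives $0$, hence $C = 0$.

Setting $a = \frac{4}{5}$:
$$I = \log{\left(\frac{27 \sqrt{10}}{100} \right)}.$$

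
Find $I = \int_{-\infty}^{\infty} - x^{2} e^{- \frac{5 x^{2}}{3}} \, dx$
$- \frac{3 \sqrt{15} \sqrt{\pi}}{50}$

Consider the simpler parametrised integral
$$J(a) = \int_{-\infty}^{\infty} - e^{- a x^{2}} \, dx = - \frac{\sqrt{\pi}}{\sqrt{a}}.$$

Differentiating under the integral sign brings down a factor of $(-x^2)$:
$$\frac{dJ}{da} = \int_{-\infty}^{\infty} x^{2} e^{- a x^{2}} \, dx = \frac{\sqrt{\pi}}{2 a^{\frac{3}{2}}}.$$

The integral on the left is $-I$, so $I = - \frac{\sqrt{\pi}}{2 a^{\frac{3}{2}}}$.

Setting $a = \frac{5}{3}$:
$$I = - \frac{3 \sqrt{15} \sqrt{\pi}}{50}.$$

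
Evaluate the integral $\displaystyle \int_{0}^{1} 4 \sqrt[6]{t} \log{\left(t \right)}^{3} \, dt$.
$- \frac{31104}{2401}$

Consider the simpler parametrised integral
$$J(a) = \int_{0}^{1} 4 t^{a} \, dt = \frac{4}{a + 1}.$$

Differentiating under the integral sign brings down a factor of $\ln t$:
$$\frac{dJ}{da} = \int_{0}^{1} 4 t^{a} \log{\left(t \right)} \, dt = - \frac{4}{\left(a + 1\right)^{2}}.$$

Repeating $3$ times in total — each differentiation brings down another $\ln t$ — gives
$$\frac{d^{3}J}{da^{3}} = \int_{0}^{1} 4 t^{a} \log{\left(t \right)}^{3} \, dt = - \frac{24}{\left(a + 1\right)^{4}},$$
and the integrand here is exactly the target integrand, so $I = - \frac{24}{\left(a + 1\right)^{4}}$.

Setting $a = \frac{1}{6}$:
$$I = - \frac{31104}{2401}.$$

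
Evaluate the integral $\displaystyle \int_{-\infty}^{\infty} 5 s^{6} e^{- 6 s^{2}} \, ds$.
$\frac{25 \sqrt{6} \sqrt{\pi}}{3456}$

Begin with the known integral
$$J(a) = \int_{-\infty}^{\infty} 5 e^{- a s^{2}} \, ds = \frac{5 \sqrt{\pi}}{\sqrt{a}}.$$

Differentiating under the integral sign brings down a factor of $(-s^2)$:
$$\frac{dJ}{da} = \int_{-\infty}^{\infty} - 5 s^{2} e^{- a s^{2}} \, ds = - \frac{5 \sqrt{\pi}}{2 a^{\frac{3}{2}}}.$$

Repeating $3$ times in total — each differentiation brings down another $(-s^2)$ — gives
$$\frac{d^{3}J}{da^{3}} = \int_{-\infty}^{\infty} - 5 s^{6} e^{- a s^{2}} \, ds = - \frac{75 \sqrt{\pi}}{8 a^{\frac{7}{2}}},$$
and the integrand here is $(-1)^{3}$ times the target integrand, so $I = (-1)^{3}\,\frac{d^{3}J}{da^{3}} = \frac{75 \sqrt{\pi}}{8 a^{\frac{7}{2}}}$.

Setting $a = 6$:
$$I = \frac{25 \sqrt{6} \sqrt{\pi}}{3456}.$$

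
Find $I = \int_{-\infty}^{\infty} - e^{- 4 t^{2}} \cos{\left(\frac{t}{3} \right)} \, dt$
$- \frac{\sqrt{\pi}}{2 e^{\frac{1}{144}}}$

Let $b$ denote the cosine frequency and define $I(b) = \int_{-\infty}^{\infty} - e^{- 4 t^{2}} \cos{\left(b t \right)} \, dt$.

Differentiating under the integral sign,
$$I'(b) = \int_{-\infty}^{\infty} t e^{- 4 t^{2}} \sin{\left(b t \right)} \, dt.$$

Integrate $\int_{-\infty}^{\infty} t \sin(b t)\, e^{- 4 t^{2}}\, dt$ by parts with $u = \sin(b t)$ and $dv = t\, e^{- 4 t^{2}}\, dt$, giving $v = - \frac{e^{- 4 t^{2}}}{8}$. The boundary term vanishes and
$$\int_{-\infty}^{\infty} t \sin(b t)\, e^{- 4 t^{2}}\, dt = \frac{b}{8} \int_{-\infty}^{\infty} \cos(b t)\, e^{- 4 t^{2}}\, dt,$$
so $I'(b) = - \frac{b}{8}\, I(b)$.

This is a separable first-order ODE; solving with the initial condition $I(0) = \int_{-\infty}^{\infty} - e^{- 4 t^{2}}\,dt = - \frac{\sqrt{\pi}}{2}$ gives
$$I(b) = - \frac{\sqrt{\pi} e^{- \frac{b^{2}}{16}}}{2}.$$

Setting $b = \frac{1}{3}$:
$$I = - \frac{\sqrt{\pi}}{2 e^{\frac{1}{144}}}.$$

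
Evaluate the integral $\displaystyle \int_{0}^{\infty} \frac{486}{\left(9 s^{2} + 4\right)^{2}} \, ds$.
$\frac{81 \pi}{16}$

Begin with the known result
$$J(a) = \int_{0}^{\infty} \frac{6}{a^{2} + s^{2}} \, ds = \frac{3 \pi}{a}.$$

Differentiating under the integral sign with respect to $a$,
$$\frac{dJ}{da} = \int_{0}^{\infty} - \frac{12 a}{\left(a^{2} + s^{2}\right)^{2}} \, ds = - \frac{3 \pi}{a^{2}},$$
so $\int_{0}^{\infty} \frac{6}{\left(a^{2} + s^{2}\right)^{2}} \, ds = \frac{3 \pi}{2 a^{3}}$.

Setting $a = \frac{2}{3}$:
$$I = \frac{81 \pi}{16}.$$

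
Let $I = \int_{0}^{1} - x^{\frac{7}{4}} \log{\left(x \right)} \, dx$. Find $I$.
$\frac{16}{121}$

Consider the simpler parametrised integral
$$J(a) = \int_{0}^{1} - x^{a} \, dx = - \frac{1}{a + 1}.$$

Differentiating under the integral sign brings down a factor of $\ln x$:
$$\frac{dJ}{da} = \int_{0}^{1} - x^{a} \log{\left(x \right)} \, dx = \frac{1}{\left(a + 1\right)^{2}}.$$

The integral on the left is $I$, so $I = \frac{1}{\left(a + 1\right)^{2}}$.

Setting $a = \frac{7}{4}$:
$$I = \frac{16}{121}.$$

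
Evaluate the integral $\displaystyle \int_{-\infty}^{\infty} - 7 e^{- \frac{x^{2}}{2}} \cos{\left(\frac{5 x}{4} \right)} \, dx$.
$- \frac{7 \sqrt{2} \sqrt{\pi}}{e^{\frac{25}{32}}}$

Treat the cosine frequency as a parameter and define $I(b) = \int_{-\infty}^{\infty} - 7 e^{- \frac{x^{2}}{2}} \cos{\left(b x \right)} \, dx$.

Differentiating under the integral sign,
$$I'(b) = \int_{-\infty}^{\infty} 7 x e^{- \frac{x^{2}}{2}} \sin{\left(b x \right)} \, dx.$$

Integrate $\int_{-\infty}^{\infty} x \sin(b x)\, e^{- \frac{x^{2}}{2}}\, dx$ by parts with $u = \sin(b x)$ and $dv = x\, e^{- \frac{x^{2}}{2}}\, dx$, giving $v = - e^{- \frac{x^{2}}{2}}$. The boundary term vanishes and
$$\int_{-\infty}^{\infty} x \sin(b x)\, e^{- \frac{x^{2}}{2}}\, dx = b \int_{-\infty}^{\infty} \cos(b x)\, e^{- \frac{x^{2}}{2}}\, dx,$$
so $I'(b) = - b\, I(b)$.

This is a separable first-order ODE; solving with the initial condition $I(0) = \int_{-\infty}^{\infty} - 7 e^{- \frac{x^{2}}{2}}\,dx = - 7 \sqrt{2} \sqrt{\pi}$ gives
$$I(b) = - 7 \sqrt{2} \sqrt{\pi} e^{- \frac{b^{2}}{2}}.$$

Setting $b = \frac{5}{4}$:
$$I = - \frac{7 \sqrt{2} \sqrt{\pi}}{e^{\frac{25}{32}}}.$$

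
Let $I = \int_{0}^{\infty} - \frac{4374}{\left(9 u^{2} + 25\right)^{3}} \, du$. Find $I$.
$- \frac{2187 \pi}{25000}$

Begin with the known result
$$J(a) = \int_{0}^{\infty} - \frac{6}{a^{2} + u^{2}} \, du = - \frac{3 \pi}{a}.$$

Differentiating under the integral sign with respect to $a$,
$$\frac{dJ}{da} = \int_{0}^{\infty} \frac{12 a}{\left(a^{2} + u^{2}\right)^{2}} \, du = \frac{3 \pi}{a^{2}},$$
so $\int_{0}^{\infty} - \frac{6}{\left(a^{2} + u^{2}\right)^{2}} \, du = - \frac{3 \pi}{2 a^{3}}$.

Repeating — each differentiation of $1/(u^2+a^2)^j$ produces $-2ja/(u^2+a^2)^{j+1}$ — and dividing through by $-2ja$ at each step yields, after $2$ differentiations in total,
$$\int_{0}^{\infty} - \frac{6}{\left(a^{2} + u^{2}\right)^{3}} \, du = - \frac{9 \pi}{8 a^{5}}.$$

Setting $a = \frac{5}{3}$:
$$I = - \frac{2187 \pi}{25000}.$$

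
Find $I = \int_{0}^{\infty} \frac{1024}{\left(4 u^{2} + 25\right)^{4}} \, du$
$\frac{16 \pi}{15625}$

Recall the elementary integral
$$J(a) = \int_{0}^{\infty} \frac{4}{a^{2} + u^{2}} \, du = \frac{2 \pi}{a}.$$

Differentiating under the integral sign with respect to $a$,
$$\frac{dJ}{da} = \int_{0}^{\infty} - \frac{8 a}{\left(a^{2} + u^{2}\right)^{2}} \, du = - \frac{2 \pi}{a^{2}},$$
so $\int_{0}^{\infty} \frac{4}{\left(a^{2} + u^{2}\right)^{2}} \, du = \frac{\pi}{a^{3}}$.

Repeating — each differentiation of $1/(u^2+a^2)^j$ produces $-2ja/(u^2+a^2)^{j+1}$ — and dividing through by $-2ja$ at each step yields, after $3$ differentiations in total,
$$\int_{0}^{\infty} \frac{4}{\left(a^{2} + u^{2}\right)^{4}} \, du = \frac{5 \pi}{8 a^{7}}.$$

Setting $a = \frac{5}{2}$:
$$I = \frac{16 \pi}{15625}.$$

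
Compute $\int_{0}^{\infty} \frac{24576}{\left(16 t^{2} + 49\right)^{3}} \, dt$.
$\frac{1152 \pi}{16807}$

Start from the standard arctangent integral
$$J(a) = \int_{0}^{\infty} \frac{6}{a^{2} + t^{2}} \, dt = \frac{3 \pi}{a}.$$

Differentiating under the integral sign with respect to $a$,
$$\frac{dJ}{da} = \int_{0}^{\infty} - \frac{12 a}{\left(a^{2} + t^{2}\right)^{2}} \, dt = - \frac{3 \pi}{a^{2}},$$
so $\int_{0}^{\infty} \frac{6}{\left(a^{2} + t^{2}\right)^{2}} \, dt = \frac{3 \pi}{2 a^{3}}$.

Repeating — each differentiation of $1/(t^2+a^2)^j$ produces $-2ja/(t^2+a^2)^{j+1}$ — and dividing through by $-2ja$ at each step yields, after $2$ differentiations in total,
$$\int_{0}^{\infty} \frac{6}{\left(a^{2} + t^{2}\right)^{3}} \, dt = \frac{9 \pi}{8 a^{5}}.$$

Setting $a = \frac{7}{4}$:
$$I = \frac{1152 \pi}{16807}.$$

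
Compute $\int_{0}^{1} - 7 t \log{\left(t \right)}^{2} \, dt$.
$- \frac{7}{4}$

Begin with the known integral
$$J(a) = \int_{0}^{1} - 7 t^{a} \, dt = - \frac{7}{a + 1}.$$

Differentiating under the integral sign brings down a factor of $\ln t$:
$$\frac{dJ}{da} = \int_{0}^{1} - 7 t^{a} \log{\left(t \right)} \, dt = \frac{7}{\left(a + 1\right)^{2}}.$$

Repeating twice in total — each differentiation brings down another $\ln t$ — gives
$$\frac{d^{2}J}{da^{2}} = \int_{0}^{1} - 7 t^{a} \log{\left(t \right)}^{2} \, dt = - \frac{14}{\left(a + 1\right)^{3}},$$
and the integrand here is exactly the target integrand, so $I = - \frac{14}{\left(a + 1\right)^{3}}$.

Setting $a = 1$:
$$I = - \frac{7}{4}.$$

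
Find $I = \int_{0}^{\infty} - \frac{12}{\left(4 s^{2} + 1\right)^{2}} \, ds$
$- \frac{3 \pi}{2}$

Start from the standard arctangent integral
$$J(a) = \int_{0}^{\infty} - \frac{3}{4 \left(a^{2} + s^{2}\right)} \, ds = - \frac{3 \pi}{8 a}.$$

Differentiating under the integral sign with respect to $a$,
$$\frac{dJ}{da} = \int_{0}^{\infty} \frac{3 a}{2 \left(a^{2} + s^{2}\right)^{2}} \, ds = \frac{3 \pi}{8 a^{2}},$$
so $\int_{0}^{\infty} - \frac{3}{4 \left(a^{2} + s^{2}\right)^{2}} \, ds = - \frac{3 \pi}{16 a^{3}}$.

Setting $a = \frac{1}{2}$:
$$I = - \frac{3 \pi}{2}.$$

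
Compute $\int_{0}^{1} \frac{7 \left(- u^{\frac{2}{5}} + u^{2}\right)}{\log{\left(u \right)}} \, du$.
$\log{\left(\frac{170859375}{823543} \right)}$

Introduce a parameter $a$ in the exponent: let $I(a) = \int_{0}^{1} \frac{7 \left(u^{2} - u^{a}\right)}{\log{\left(u \right)}} \, du$.

Since $\dfrac{\partial}{\partial a}\,u^{a} = u^{a} \ln u$, the $\ln u$ in the denominator cancels and
$$\frac{dI}{da} = \int_{0}^{1} -7 u^{a} \, du = -7 \left[\frac{u^{a+1}}{a+1}\right]_0^1 = - \frac{7}{a + 1}.$$

Integrating with respect to $a$ gives $I(a) = \log{\left(\frac{2187}{\left(a + 1\right)^{7}} \right)} + C$.

At $a = 2$ the integrand is identically $0$, so $I(2) = 0$. The closed form gives $0$, hence $C = 0$.

Setting $a = \frac{2}{5}$:
$$I = \log{\left(\frac{170859375}{823543} \right)}.$$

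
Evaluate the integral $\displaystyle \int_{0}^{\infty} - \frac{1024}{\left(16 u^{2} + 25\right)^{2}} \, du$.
$- \frac{64 \pi}{125}$

Start from the standard arctangent integral
$$J(a) = \int_{0}^{\infty} - \frac{4}{a^{2} + u^{2}} \, du = - \frac{2 \pi}{a}.$$

Differentiating under the integral sign with respect to $a$,
$$\frac{dJ}{da} = \int_{0}^{\infty} \frac{8 a}{\left(a^{2} + u^{2}\right)^{2}} \, du = \frac{2 \pi}{a^{2}},$$
so $\int_{0}^{\infty} - \frac{4}{\left(a^{2} + u^{2}\right)^{2}} \, du = - \frac{\pi}{a^{3}}$.

Setting $a = \frac{5}{4}$:
$$I = - \frac{64 \pi}{125}.$$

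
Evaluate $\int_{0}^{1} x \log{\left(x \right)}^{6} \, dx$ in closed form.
$\frac{45}{8}$

Consider the simpler parametrised integral
$$J(a) = \int_{0}^{1} x^{a} \, dx = \frac{1}{a + 1}.$$

Differentiating under the integral sign brings down a factor of $\ln x$:
$$\frac{dJ}{da} = \int_{0}^{1} x^{a} \log{\left(x \right)} \, dx = - \frac{1}{\left(a + 1\right)^{2}}.$$

Repeating $6$ times in total — each differentiation brings down another $\ln x$ — gives
$$\frac{d^{6}J}{da^{6}} = \int_{0}^{1} x^{a} \log{\left(x \right)}^{6} \, dx = \frac{720}{\left(a + 1\right)^{7}},$$
and the integrand here is exactly the target integrand, so $I = \frac{720}{\left(a + 1\right)^{7}}$.

Setting $a = 1$:
$$I = \frac{45}{8}.$$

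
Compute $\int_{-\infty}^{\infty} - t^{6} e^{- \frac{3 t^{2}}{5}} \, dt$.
$- \frac{625 \sqrt{15} \sqrt{\pi}}{216}$

Begin with the known integral
$$J(a) = \int_{-\infty}^{\infty} - e^{- a t^{2}} \, dt = - \frac{\sqrt{\pi}}{\sqrt{a}}.$$

Differentiating under the integral sign brings down a factor of $(-t^2)$:
$$\frac{dJ}{da} = \int_{-\infty}^{\infty} t^{2} e^{- a t^{2}} \, dt = \frac{\sqrt{\pi}}{2 a^{\frac{3}{2}}}.$$

Repeating $3$ times in total — each differentiation brings down another $(-t^2)$ — gives
$$\frac{d^{3}J}{da^{3}} = \int_{-\infty}^{\infty} t^{6} e^{- a t^{2}} \, dt = \frac{15 \sqrt{\pi}}{8 a^{\frac{7}{2}}},$$
and the integrand here is $(-1)^{3}$ times the target integrand, so $I = (-1)^{3}\,\frac{d^{3}J}{da^{3}} = - \frac{15 \sqrt{\pi}}{8 a^{\frac{7}{2}}}$.

Setting $a = \frac{3}{5}$:
$$I = - \frac{625 \sqrt{15} \sqrt{\pi}}{216}.$$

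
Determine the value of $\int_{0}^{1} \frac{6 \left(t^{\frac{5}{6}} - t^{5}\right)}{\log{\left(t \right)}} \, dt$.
$\log{\left(\frac{1771561}{2176782336} \right)}$

Introduce a parameter $a$ in the exponent: let $I(a) = \int_{0}^{1} \frac{6 \left(- t^{5} + t^{a}\right)}{\log{\left(t \right)}} \, dt$.

Since $\dfrac{\partial}{\partial a}\,t^{a} = t^{a} \ln t$, the $\ln t$ in the denominator cancels and
$$\frac{dI}{da} = \int_{0}^{1} 6 t^{a} \, dt = 6 \left[\frac{t^{a+1}}{a+1}\right]_0^1 = \frac{6}{a + 1}.$$

Integrating with respect to $a$ gives $I(a) = \log{\left(\frac{\left(a + 1\right)^{6}}{46656} \right)} + C$.

At $a = 5$ the integrand is identically $0$, so $I(5) = 0$. The closed form gives $0$, hence $C = 0$.

Setting $a = \frac{5}{6}$:
$$I = \log{\left(\frac{1771561}{2176782336} \right)}.$$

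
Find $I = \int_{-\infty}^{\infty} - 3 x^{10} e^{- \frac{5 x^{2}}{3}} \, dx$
$- \frac{137781 \sqrt{15} \sqrt{\pi}}{100000}$

Begin with the known integral
$$J(a) = \int_{-\infty}^{\infty} - 3 e^{- a x^{2}} \, dx = - \frac{3 \sqrt{\pi}}{\sqrt{a}}.$$

Differentiating under the integral sign brings down a factor of $(-x^2)$:
$$\frac{dJ}{da} = \int_{-\infty}^{\infty} 3 x^{2} e^{- a x^{2}} \, dx = \frac{3 \sqrt{\pi}}{2 a^{\frac{3}{2}}}.$$

Repeating $5$ times in total — each differentiation brings down another $(-x^2)$ — gives
$$\frac{d^{5}J}{da^{5}} = \int_{-\infty}^{\infty} 3 x^{10} e^{- a x^{2}} \, dx = \frac{2835 \sqrt{\pi}}{32 a^{\frac{11}{2}}},$$
and the integrand here is $(-1)^{5}$ times the target integrand, so $I = (-1)^{5}\,\frac{d^{5}J}{da^{5}} = - \frac{2835 \sqrt{\pi}}{32 a^{\frac{11}{2}}}$.

Setting $a = \frac{5}{3}$:
$$I = - \frac{137781 \sqrt{15} \sqrt{\pi}}{100000}.$$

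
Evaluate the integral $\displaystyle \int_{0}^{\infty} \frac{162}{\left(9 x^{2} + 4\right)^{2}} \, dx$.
$\frac{27 \pi}{16}$

Start from the standard arctangent integral
$$J(a) = \int_{0}^{\infty} \frac{2}{a^{2} + x^{2}} \, dx = \frac{\pi}{a}.$$

Differentiating under the integral sign with respect to $a$,
$$\frac{dJ}{da} = \int_{0}^{\infty} - \frac{4 a}{\left(a^{2} + x^{2}\right)^{2}} \, dx = - \frac{\pi}{a^{2}},$$
so $\int_{0}^{\infty} \frac{2}{\left(a^{2} + x^{2}\right)^{2}} \, dx = \frac{\pi}{2 a^{3}}$.

Setting $a = \frac{2}{3}$:
$$I = \frac{27 \pi}{16}.$$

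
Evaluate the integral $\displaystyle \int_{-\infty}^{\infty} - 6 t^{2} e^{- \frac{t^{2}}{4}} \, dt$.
$- 24 \sqrt{\pi}$

Begin with the known integral
$$J(a) = \int_{-\infty}^{\infty} - 6 e^{- a t^{2}} \, dt = - \frac{6 \sqrt{\pi}}{\sqrt{a}}.$$

Differentiating under the integral sign brings down a factor of $(-t^2)$:
$$\frac{dJ}{da} = \int_{-\infty}^{\infty} 6 t^{2} e^{- a t^{2}} \, dt = \frac{3 \sqrt{\pi}}{a^{\frac{3}{2}}}.$$

The integral on the left is $-I$, so $I = - \frac{3 \sqrt{\pi}}{a^{\frac{3}{2}}}$.

Setting $a = \frac{1}{4}$:
$$I = - 24 \sqrt{\pi}.$$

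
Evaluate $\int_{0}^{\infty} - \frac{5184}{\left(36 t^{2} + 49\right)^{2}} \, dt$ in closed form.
$- \frac{216 \pi}{343}$

Start from the standard arctangent integral
$$J(a) = \int_{0}^{\infty} - \frac{4}{a^{2} + t^{2}} \, dt = - \frac{2 \pi}{a}.$$

Differentiating under the integral sign with respect to $a$,
$$\frac{dJ}{da} = \int_{0}^{\infty} \frac{8 a}{\left(a^{2} + t^{2}\right)^{2}} \, dt = \frac{2 \pi}{a^{2}},$$
so $\int_{0}^{\infty} - \frac{4}{\left(a^{2} + t^{2}\right)^{2}} \, dt = - \frac{\pi}{a^{3}}$.

Setting $a = \frac{7}{6}$:
$$I = - \frac{216 \pi}{343}.$$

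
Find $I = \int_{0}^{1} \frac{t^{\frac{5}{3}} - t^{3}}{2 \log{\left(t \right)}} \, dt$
$- \frac{\log{\left(6 \right)}}{2} + \log{\left(2 \right)}$

Introduce a parameter $a$ in the exponent: let $I(a) = \int_{0}^{1} \frac{t^{\frac{5}{3}} - t^{a}}{2 \log{\left(t \right)}} \, dt$.

Since $\dfrac{\partial}{\partial a}\,t^{a} = t^{a} \ln t$, the $\ln t$ in the denominator cancels and
$$\frac{dI}{da} = \int_{0}^{1} - \frac{1}{2} t^{a} \, dt = - \frac{1}{2} \left[\frac{t^{a+1}}{a+1}\right]_0^1 = - \frac{1}{2 a + 2}.$$

Integrating with respect to $a$ gives $I(a) = - \log{\left(\frac{\sqrt{6} \sqrt{a + 1}}{4} \right)} + C$.

At $a = \frac{5}{3}$ the integrand is identically $0$, so $I(\frac{5}{3}) = 0$. The closed form gives $0$, hence $C = 0$.

Setting $a = 3$:
$$I = - \frac{\log{\left(6 \right)}}{2} + \log{\left(2 \right)}.$$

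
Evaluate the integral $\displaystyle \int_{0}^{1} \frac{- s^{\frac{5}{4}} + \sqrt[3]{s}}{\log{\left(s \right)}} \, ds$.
$- \log{\left(\frac{27}{16} \right)}$

Replace the exponent $\frac{5}{4}$ by a parameter $a$: let $I(a) = \int_{0}^{1} \frac{\sqrt[3]{s} - s^{a}}{\log{\left(s \right)}} \, ds$.

Since $\dfrac{\partial}{\partial a}\,s^{a} = s^{a} \ln s$, the $\ln s$ in the denominator cancels and
$$\frac{dI}{da} = \int_{0}^{1} -1 s^{a} \, ds = -1 \left[\frac{s^{a+1}}{a+1}\right]_0^1 = - \frac{1}{a + 1}.$$

Integrating with respect to $a$ gives $I(a) = - \log{\left(\frac{3 a}{4} + \frac{3}{4} \right)} + C$.

At $a = \frac{1}{3}$ the integrand is identically $0$, so $I(\frac{1}{3}) = 0$. The closed form gives $0$, hence $C = 0$.

Setting $a = \frac{5}{4}$:
$$I = - \log{\left(\frac{27}{16} \right)}.$$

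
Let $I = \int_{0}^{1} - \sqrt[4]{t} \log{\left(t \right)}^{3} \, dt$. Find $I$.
$\frac{1536}{625}$

Begin with the known integral
$$J(a) = \int_{0}^{1} - t^{a} \, dt = - \frac{1}{a + 1}.$$

Differentiating under the integral sign brings down a factor of $\ln t$:
$$\frac{dJ}{da} = \int_{0}^{1} - t^{a} \log{\left(t \right)} \, dt = \frac{1}{\left(a + 1\right)^{2}}.$$

Repeating $3$ times in total — each differentiation brings down another $\ln t$ — gives
$$\frac{d^{3}J}{da^{3}} = \int_{0}^{1} - t^{a} \log{\left(t \right)}^{3} \, dt = \frac{6}{\left(a + 1\right)^{4}},$$
and the integrand here is exactly the target integrand, so $I = \frac{6}{\left(a + 1\right)^{4}}$.

Setting $a = \frac{1}{4}$:
$$I = \frac{1536}{625}.$$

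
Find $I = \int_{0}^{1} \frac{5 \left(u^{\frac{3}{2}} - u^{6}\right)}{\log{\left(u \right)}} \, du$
$\log{\left(\frac{3125}{537824} \right)}$

Replace the exponent $\frac{3}{2}$ by a parameter $a$: let $I(a) = \int_{0}^{1} \frac{5 \left(- u^{6} + u^{a}\right)}{\log{\left(u \right)}} \, du$.

Since $\dfrac{\partial}{\partial a}\,u^{a} = u^{a} \ln u$, the $\ln u$ in the denominator cancels and
$$\frac{dI}{da} = \int_{0}^{1} 5 u^{a} \, du = 5 \left[\frac{u^{a+1}}{a+1}\right]_0^1 = \frac{5}{a + 1}.$$

Integrating with respect to $a$ gives $I(a) = \log{\left(\frac{\left(a + 1\right)^{5}}{16807} \right)} + C$.

At $a = 6$ the integrand is identically $0$, so $I(6) = 0$. The closed form gives $0$, hence $C = 0$.

Setting $a = \frac{3}{2}$:
$$I = \log{\left(\frac{3125}{537824} \right)}.$$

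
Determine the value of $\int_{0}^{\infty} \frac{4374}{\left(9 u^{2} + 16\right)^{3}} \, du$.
$\frac{2187 \pi}{8192}$

Start from the standard arctangent integral
$$J(a) = \int_{0}^{\infty} \frac{6}{a^{2} + u^{2}} \, du = \frac{3 \pi}{a}.$$

Differentiating under the integral sign with respect to $a$,
$$\frac{dJ}{da} = \int_{0}^{\infty} - \frac{12 a}{\left(a^{2} + u^{2}\right)^{2}} \, du = - \frac{3 \pi}{a^{2}},$$
so $\int_{0}^{\infty} \frac{6}{\left(a^{2} + u^{2}\right)^{2}} \, du = \frac{3 \pi}{2 a^{3}}$.

Repeating — each differentiation of $1/(u^2+a^2)^j$ produces $-2ja/(u^2+a^2)^{j+1}$ — and dividing through by $-2ja$ at each step yields, after $2$ differentiations in total,
$$\int_{0}^{\infty} \frac{6}{\left(a^{2} + u^{2}\right)^{3}} \, du = \frac{9 \pi}{8 a^{5}}.$$

Setting $a = \frac{4}{3}$:
$$I = \frac{2187 \pi}{8192}.$$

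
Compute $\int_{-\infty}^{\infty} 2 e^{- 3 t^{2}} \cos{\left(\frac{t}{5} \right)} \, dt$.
$\frac{2 \sqrt{3} \sqrt{\pi}}{3 e^{\frac{1}{300}}}$

Treat the cosine frequency as a parameter and define $I(b) = \int_{-\infty}^{\infty} 2 e^{- 3 t^{2}} \cos{\left(b t \right)} \, dt$.

Differentiating under the integral sign,
$$I'(b) = \int_{-\infty}^{\infty} - 2 t e^{- 3 t^{2}} \sin{\left(b t \right)} \, dt.$$

Integrate $\int_{-\infty}^{\infty} t \sin(b t)\, e^{- 3 t^{2}}\, dt$ by parts with $u = \sin(b t)$ and $dv = t\, e^{- 3 t^{2}}\, dt$, giving $v = - \frac{e^{- 3 t^{2}}}{6}$. The boundary term vanishes and
$$\int_{-\infty}^{\infty} t \sin(b t)\, e^{- 3 t^{2}}\, dt = \frac{b}{6} \int_{-\infty}^{\infty} \cos(b t)\, e^{- 3 t^{2}}\, dt,$$
so $I'(b) = - \frac{b}{6}\, I(b)$.

This is a separable first-order ODE; solving with the initial condition $I(0) = \int_{-\infty}^{\infty} 2 e^{- 3 t^{2}}\,dt = \frac{2 \sqrt{3} \sqrt{\pi}}{3}$ gives
$$I(b) = \frac{2 \sqrt{3} \sqrt{\pi} e^{- \frac{b^{2}}{12}}}{3}.$$

Setting $b = \frac{1}{5}$:
$$I = \frac{2 \sqrt{3} \sqrt{\pi}}{3 e^{\frac{1}{300}}}.$$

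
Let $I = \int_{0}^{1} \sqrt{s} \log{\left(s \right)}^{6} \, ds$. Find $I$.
$\frac{10240}{243}$

Start from the elementary integral
$$J(a) = \int_{0}^{1} s^{a} \, ds = \frac{1}{a + 1}.$$

Differentiating under the integral sign brings down a factor of $\ln s$:
$$\frac{dJ}{da} = \int_{0}^{1} s^{a} \log{\left(s \right)} \, ds = - \frac{1}{\left(a + 1\right)^{2}}.$$

Repeating $6$ times in total — each differentiation brings down another $\ln s$ — gives
$$\frac{d^{6}J}{da^{6}} = \int_{0}^{1} s^{a} \log{\left(s \right)}^{6} \, ds = \frac{720}{\left(a + 1\right)^{7}},$$
and the integrand here is exactly the target integrand, so $I = \frac{720}{\left(a + 1\right)^{7}}$.

Setting $a = \frac{1}{2}$:
$$I = \frac{10240}{243}.$$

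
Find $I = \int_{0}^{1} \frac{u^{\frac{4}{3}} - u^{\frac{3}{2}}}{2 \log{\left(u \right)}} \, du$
$- \log{\left(15 \right)} + \frac{\log{\left(210 \right)}}{2}$

Consider the one-parameter family: let $I(a) = \int_{0}^{1} \frac{- u^{\frac{3}{2}} + u^{a}}{2 \log{\left(u \right)}} \, du$.

Since $\dfrac{\partial}{\partial a}\,u^{a} = u^{a} \ln u$, the $\ln u$ in the denominator cancels and
$$\frac{dI}{da} = \int_{0}^{1} \frac{1}{2} u^{a} \, du = \frac{1}{2} \left[\frac{u^{a+1}}{a+1}\right]_0^1 = \frac{1}{2 \left(a + 1\right)}.$$

Integrating with respect to $a$ gives $I(a) = \log{\left(\frac{\sqrt{10} \sqrt{a + 1}}{5} \right)} + C$.

At $a = \frac{3}{2}$ the integrand is identically $0$, so $I(\frac{3}{2}) = 0$. The closed form gives $0$, hence $C = 0$.

Setting $a = \frac{4}{3}$:
$$I = - \log{\left(15 \right)} + \frac{\log{\left(210 \right)}}{2}.$$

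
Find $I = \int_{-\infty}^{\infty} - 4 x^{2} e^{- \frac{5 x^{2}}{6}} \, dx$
$- \frac{12 \sqrt{30} \sqrt{\pi}}{25}$

Consider the simpler parametrised integral
$$J(a) = \int_{-\infty}^{\infty} - 4 e^{- a x^{2}} \, dx = - \frac{4 \sqrt{\pi}}{\sqrt{a}}.$$

Differentiating under the integral sign brings down a factor of $(-x^2)$:
$$\frac{dJ}{da} = \int_{-\infty}^{\infty} 4 x^{2} e^{- a x^{2}} \, dx = \frac{2 \sqrt{\pi}}{a^{\frac{3}{2}}}.$$

The integral on the left is $-I$, so $I = - \frac{2 \sqrt{\pi}}{a^{\frac{3}{2}}}$.

Setting $a = \frac{5}{6}$:
$$I = - \frac{12 \sqrt{30} \sqrt{\pi}}{25}.$$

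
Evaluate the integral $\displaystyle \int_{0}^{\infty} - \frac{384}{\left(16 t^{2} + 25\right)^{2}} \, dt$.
$- \frac{24 \pi}{125}$

Begin with the known result
$$J(a) = \int_{0}^{\infty} - \frac{3}{2 \left(a^{2} + t^{2}\right)} \, dt = - \frac{3 \pi}{4 a}.$$

Differentiating under the integral sign with respect to $a$,
$$\frac{dJ}{da} = \int_{0}^{\infty} \frac{3 a}{\left(a^{2} + t^{2}\right)^{2}} \, dt = \frac{3 \pi}{4 a^{2}},$$
so $\int_{0}^{\infty} - \frac{3}{2 \left(a^{2} + t^{2}\right)^{2}} \, dt = - \frac{3 \pi}{8 a^{3}}$.

Setting $a = \frac{5}{4}$:
$$I = - \frac{24 \pi}{125}.$$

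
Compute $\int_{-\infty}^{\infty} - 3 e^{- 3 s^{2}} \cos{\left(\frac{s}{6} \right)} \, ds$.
$- \frac{\sqrt{3} \sqrt{\pi}}{e^{\frac{1}{432}}}$

Define $I(b) = \int_{-\infty}^{\infty} - 3 e^{- 3 s^{2}} \cos{\left(b s \right)} \, ds$.

Differentiating under the integral sign,
$$I'(b) = \int_{-\infty}^{\infty} 3 s e^{- 3 s^{2}} \sin{\left(b s \right)} \, ds.$$

Integrate $\int_{-\infty}^{\infty} s \sin(b s)\, e^{- 3 s^{2}}\, ds$ by parts with $u = \sin(b s)$ and $dv = s\, e^{- 3 s^{2}}\, ds$, giving $v = - \frac{e^{- 3 s^{2}}}{6}$. The boundary term vanishes and
$$\int_{-\infty}^{\infty} s \sin(b s)\, e^{- 3 s^{2}}\, ds = \frac{b}{6} \int_{-\infty}^{\infty} \cos(b s)\, e^{- 3 s^{2}}\, ds,$$
so $I'(b) = - \frac{b}{6}\, I(b)$.

This is a separable first-order ODE; solving with the initial condition $I(0) = \int_{-\infty}^{\infty} - 3 e^{- 3 s^{2}}\,ds = - \sqrt{3} \sqrt{\pi}$ gives
$$I(b) = - \sqrt{3} \sqrt{\pi} e^{- \frac{b^{2}}{12}}.$$

Setting $b = \frac{1}{6}$:
$$I = - \frac{\sqrt{3} \sqrt{\pi}}{e^{\frac{1}{432}}}.$$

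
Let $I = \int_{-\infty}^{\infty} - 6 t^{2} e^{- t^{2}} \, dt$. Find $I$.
$- 3 \sqrt{\pi}$

Start from the elementary integral
$$J(a) = \int_{-\infty}^{\infty} - 6 e^{- a t^{2}} \, dt = - \frac{6 \sqrt{\pi}}{\sqrt{a}}.$$

Differentiating under the integral sign brings down a factor of $(-t^2)$:
$$\frac{dJ}{da} = \int_{-\infty}^{\infty} 6 t^{2} e^{- a t^{2}} \, dt = \frac{3 \sqrt{\pi}}{a^{\frac{3}{2}}}.$$

The integral on the left is $-I$, so $I = - \frac{3 \sqrt{\pi}}{a^{\frac{3}{2}}}$.

Setting $a = 1$:
$$I = - 3 \sqrt{\pi}.$$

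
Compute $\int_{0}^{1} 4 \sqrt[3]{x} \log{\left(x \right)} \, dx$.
$- \frac{9}{4}$

Begin with the known integral
$$J(a) = \int_{0}^{1} 4 x^{a} \, dx = \frac{4}{a + 1}.$$

Differentiating under the integral sign brings down a factor of $\ln x$:
$$\frac{dJ}{da} = \int_{0}^{1} 4 x^{a} \log{\left(x \right)} \, dx = - \frac{4}{\left(a + 1\right)^{2}}.$$

The integral on the left is $I$, so $I = - \frac{4}{\left(a + 1\right)^{2}}$.

Setting $a = \frac{1}{3}$:
$$I = - \frac{9}{4}.$$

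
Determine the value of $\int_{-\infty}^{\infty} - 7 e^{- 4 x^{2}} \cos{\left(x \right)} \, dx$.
$- \frac{7 \sqrt{\pi}}{2 e^{\frac{1}{16}}}$

Let $b$ denote the cosine frequency and define $I(b) = \int_{-\infty}^{\infty} - 7 e^{- 4 x^{2}} \cos{\left(b x \right)} \, dx$.

Differentiating under the integral sign,
$$I'(b) = \int_{-\infty}^{\infty} 7 x e^{- 4 x^{2}} \sin{\left(b x \right)} \, dx.$$

Integrate $\int_{-\infty}^{\infty} x \sin(b x)\, e^{- 4 x^{2}}\, dx$ by parts with $u = \sin(b x)$ and $dv = x\, e^{- 4 x^{2}}\, dx$, giving $v = - \frac{e^{- 4 x^{2}}}{8}$. The boundary term vanishes and
$$\int_{-\infty}^{\infty} x \sin(b x)\, e^{- 4 x^{2}}\, dx = \frac{b}{8} \int_{-\infty}^{\infty} \cos(b x)\, e^{- 4 x^{2}}\, dx,$$
so $I'(b) = - \frac{b}{8}\, I(b)$.

This is a separable first-order ODE; solving with the initial condition $I(0) = \int_{-\infty}^{\infty} - 7 e^{- 4 x^{2}}\,dx = - \frac{7 \sqrt{\pi}}{2}$ gives
$$I(b) = - \frac{7 \sqrt{\pi} e^{- \frac{b^{2}}{16}}}{2}.$$

Setting $b = 1$:
$$I = - \frac{7 \sqrt{\pi}}{2 e^{\frac{1}{16}}}.$$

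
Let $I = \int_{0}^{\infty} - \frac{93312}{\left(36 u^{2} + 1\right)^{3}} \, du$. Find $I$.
$- 2916 \pi$

Recall the elementary integral
$$J(a) = \int_{0}^{\infty} - \frac{2}{a^{2} + u^{2}} \, du = - \frac{\pi}{a}.$$

Differentiating under the integral sign with respect to $a$,
$$\frac{dJ}{da} = \int_{0}^{\infty} \frac{4 a}{\left(a^{2} + u^{2}\right)^{2}} \, du = \frac{\pi}{a^{2}},$$
so $\int_{0}^{\infty} - \frac{2}{\left(a^{2} + u^{2}\right)^{2}} \, du = - \frac{\pi}{2 a^{3}}$.

Repeating — each differentiation of $1/(u^2+a^2)^j$ produces $-2ja/(u^2+a^2)^{j+1}$ — and dividing through by $-2ja$ at each step yields, after $2$ differentiations in total,
$$\int_{0}^{\infty} - \frac{2}{\left(a^{2} + u^{2}\right)^{3}} \, du = - \frac{3 \pi}{8 a^{5}}.$$

Setting $a = \frac{1}{6}$:
$$I = - 2916 \pi.$$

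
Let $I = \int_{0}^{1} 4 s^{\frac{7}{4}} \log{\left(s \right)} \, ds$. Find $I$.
$- \frac{64}{121}$

Consider the simpler parametrised integral
$$J(a) = \int_{0}^{1} 4 s^{a} \, ds = \frac{4}{a + 1}.$$

Differentiating under the integral sign brings down a factor of $\ln s$:
$$\frac{dJ}{da} = \int_{0}^{1} 4 s^{a} \log{\left(s \right)} \, ds = - \frac{4}{\left(a + 1\right)^{2}}.$$

The integral on the left is $I$, so $I = - \frac{4}{\left(a + 1\right)^{2}}$.

Setting $a = \frac{7}{4}$:
$$I = - \frac{64}{121}.$$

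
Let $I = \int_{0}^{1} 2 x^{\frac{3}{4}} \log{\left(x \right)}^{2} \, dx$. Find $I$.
$\frac{256}{343}$

Consider the simpler parametrised integral
$$J(a) = \int_{0}^{1} 2 x^{a} \, dx = \frac{2}{a + 1}.$$

Differentiating under the integral sign brings down a factor of $\ln x$:
$$\frac{dJ}{da} = \int_{0}^{1} 2 x^{a} \log{\left(x \right)} \, dx = - \frac{2}{\left(a + 1\right)^{2}}.$$

Repeating twice in total — each differentiation brings down another $\ln x$ — gives
$$\frac{d^{2}J}{da^{2}} = \int_{0}^{1} 2 x^{a} \log{\left(x \right)}^{2} \, dx = \frac{4}{\left(a + 1\right)^{3}},$$
and the integrand here is exactly the target integrand, so $I = \frac{4}{\left(a + 1\right)^{3}}$.

Setting $a = \frac{3}{4}$:
$$I = \frac{256}{343}.$$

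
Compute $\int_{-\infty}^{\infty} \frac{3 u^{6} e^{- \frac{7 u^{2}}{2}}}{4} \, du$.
$\frac{45 \sqrt{14} \sqrt{\pi}}{9604}$

Begin with the known integral
$$J(a) = \int_{-\infty}^{\infty} \frac{3 e^{- a u^{2}}}{4} \, du = \frac{3 \sqrt{\pi}}{4 \sqrt{a}}.$$

Differentiating under the integral sign brings down a factor of $(-u^2)$:
$$\frac{dJ}{da} = \int_{-\infty}^{\infty} - \frac{3 u^{2} e^{- a u^{2}}}{4} \, du = - \frac{3 \sqrt{\pi}}{8 a^{\frac{3}{2}}}.$$

Repeating $3$ times in total — each differentiation brings down another $(-u^2)$ — gives
$$\frac{d^{3}J}{da^{3}} = \int_{-\infty}^{\infty} - \frac{3 u^{6} e^{- a u^{2}}}{4} \, du = - \frac{45 \sqrt{\pi}}{32 a^{\frac{7}{2}}},$$
and the integrand here is $(-1)^{3}$ times the target integrand, so $I = (-1)^{3}\,\frac{d^{3}J}{da^{3}} = \frac{45 \sqrt{\pi}}{32 a^{\frac{7}{2}}}$.

Setting $a = \frac{7}{2}$:
$$I = \frac{45 \sqrt{14} \sqrt{\pi}}{9604}.$$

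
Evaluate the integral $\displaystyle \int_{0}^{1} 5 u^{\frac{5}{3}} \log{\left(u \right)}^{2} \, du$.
$\frac{135}{256}$

Start from the elementary integral
$$J(a) = \int_{0}^{1} 5 u^{a} \, du = \frac{5}{a + 1}.$$

Differentiating under the integral sign brings down a factor of $\ln u$:
$$\frac{dJ}{da} = \int_{0}^{1} 5 u^{a} \log{\left(u \right)} \, du = - \frac{5}{\left(a + 1\right)^{2}}.$$

Repeating twice in total — each differentiation brings down another $\ln u$ — gives
$$\frac{d^{2}J}{da^{2}} = \int_{0}^{1} 5 u^{a} \log{\left(u \right)}^{2} \, du = \frac{10}{\left(a + 1\right)^{3}},$$
and the integrand here is exactly the target integrand, so $I = \frac{10}{\left(a + 1\right)^{3}}$.

Setting $a = \frac{5}{3}$:
$$I = \frac{135}{256}.$$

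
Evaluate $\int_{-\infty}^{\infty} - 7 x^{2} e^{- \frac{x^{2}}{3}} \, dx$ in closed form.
$- \frac{21 \sqrt{3} \sqrt{\pi}}{2}$

Consider the simpler parametrised integral
$$J(a) = \int_{-\infty}^{\infty} - 7 e^{- a x^{2}} \, dx = - \frac{7 \sqrt{\pi}}{\sqrt{a}}.$$

Differentiating under the integral sign brings down a factor of $(-x^2)$:
$$\frac{dJ}{da} = \int_{-\infty}^{\infty} 7 x^{2} e^{- a x^{2}} \, dx = \frac{7 \sqrt{\pi}}{2 a^{\frac{3}{2}}}.$$

The integral on the left is $-I$, so $I = - \frac{7 \sqrt{\pi}}{2 a^{\frac{3}{2}}}$.

Setting $a = \frac{1}{3}$:
$$I = - \frac{21 \sqrt{3} \sqrt{\pi}}{2}.$$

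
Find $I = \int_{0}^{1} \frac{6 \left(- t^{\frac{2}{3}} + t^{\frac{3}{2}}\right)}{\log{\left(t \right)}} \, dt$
$- \log{\left(\frac{64}{729} \right)}$

Consider the one-parameter family: let $I(a) = \int_{0}^{1} \frac{6 \left(t^{\frac{3}{2}} - t^{a}\right)}{\log{\left(t \right)}} \, dt$.

Since $\dfrac{\partial}{\partial a}\,t^{a} = t^{a} \ln t$, the $\ln t$ in the denominator cancels and
$$\frac{dI}{da} = \int_{0}^{1} -6 t^{a} \, dt = -6 \left[\frac{t^{a+1}}{a+1}\right]_0^1 = - \frac{6}{a + 1}.$$

Integrating with respect to $a$ gives $I(a) = - \log{\left(\frac{64 \left(a + 1\right)^{6}}{15625} \right)} + C$.

At $a = \frac{3}{2}$ the integrand is identically $0$, so $I(\frac{3}{2}) = 0$. The closed form gives $0$, hence $C = 0$.

Setting $a = \frac{2}{3}$:
$$I = - \log{\left(\frac{64}{729} \right)}.$$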